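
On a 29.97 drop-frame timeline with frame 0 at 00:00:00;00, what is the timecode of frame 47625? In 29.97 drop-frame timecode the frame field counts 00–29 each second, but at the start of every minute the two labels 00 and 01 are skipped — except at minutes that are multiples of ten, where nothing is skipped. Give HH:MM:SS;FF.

Each 10-minute DF block holds 10 × 60 × 30 − 9 × 2 = 17982 frames. 47625 ÷ 17982 → 2 full blocks, remainder 11661.
Within the partial block the first minute is 1800 frames and each further minute 1798, so 6 further minute boundaries passed. Total skipped labels = 18 × 2 + 2 × 6 = 48.
Non-drop label index = 47625 + 48 = 47673; at 30 labels/s that is 00:26:29:03, i.e. DF 00:26:29;03.

00:26:29;03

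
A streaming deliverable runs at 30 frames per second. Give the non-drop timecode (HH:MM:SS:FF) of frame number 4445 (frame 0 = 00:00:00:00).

4445 ÷ 30 = 148 full seconds, remainder 5 frames.
148 s = 0 h 2 min 28 s.
Timecode: 00:02:28:05.

00:02:28:05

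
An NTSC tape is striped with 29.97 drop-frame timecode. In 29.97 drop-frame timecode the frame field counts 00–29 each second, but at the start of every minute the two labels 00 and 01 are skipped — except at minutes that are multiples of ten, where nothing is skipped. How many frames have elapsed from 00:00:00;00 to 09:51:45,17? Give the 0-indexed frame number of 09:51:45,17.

1064103

As if non-drop at 30 labels/s: (9 × 3600 + 51 × 60 + 45) × 30 + 17 = 1065167.
Minute boundaries passed: 591; those not divisible by 10: 591 − 59 = 532; dropped labels = 2 × 532 = 1064.
Actual frame index = 1065167 − 1064 = 1064103.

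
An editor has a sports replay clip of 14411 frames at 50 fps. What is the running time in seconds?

288.22 seconds

Running time = 14411 / (50) = 288.22 s.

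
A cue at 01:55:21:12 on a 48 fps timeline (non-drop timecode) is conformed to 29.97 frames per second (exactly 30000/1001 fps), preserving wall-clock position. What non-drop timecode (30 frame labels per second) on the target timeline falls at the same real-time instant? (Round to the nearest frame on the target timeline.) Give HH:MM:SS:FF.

01:55:14:10

Source frame index: (1×3600 + 55×60 + 21) × 48 + 12 = 332220.
Real time: 332220 / (48) = 27685/4 s.
Target frame: (27685/4) × (30000/1001) = 29662500/143 ≈ 207430.070 → 207430.
At 30 labels/s: frame 207430 → 01:55:14:10.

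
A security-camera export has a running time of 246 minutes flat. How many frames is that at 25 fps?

369000 frames

246 min = 14760 s.
Frames = 14760 × 25 = 369000.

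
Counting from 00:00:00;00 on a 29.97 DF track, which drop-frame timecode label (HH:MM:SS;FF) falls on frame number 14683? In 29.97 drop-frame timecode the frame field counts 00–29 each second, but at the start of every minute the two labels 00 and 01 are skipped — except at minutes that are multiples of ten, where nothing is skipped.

Each 10-minute DF block holds 10 × 60 × 30 − 9 × 2 = 17982 frames. 14683 ÷ 17982 → 0 full blocks, remainder 14683.
Within the partial block the first minute is 1800 frames and each further minute 1798, so 8 further minute boundaries passed. Total skipped labels = 18 × 0 + 2 × 8 = 16.
Non-drop label index = 14683 + 16 = 14699; at 30 labels/s that is 00:08:09:29, i.e. DF 00:08:09;29.

00:08:09;29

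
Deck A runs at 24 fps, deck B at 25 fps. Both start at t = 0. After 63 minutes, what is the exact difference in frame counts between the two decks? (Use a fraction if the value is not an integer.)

63 min = 3780 s.
A emits 24 × 3780 = 90720 frames; B emits 25 × 3780 = 94500.
Difference = 3780 frames; B is ahead of A.

3780 frames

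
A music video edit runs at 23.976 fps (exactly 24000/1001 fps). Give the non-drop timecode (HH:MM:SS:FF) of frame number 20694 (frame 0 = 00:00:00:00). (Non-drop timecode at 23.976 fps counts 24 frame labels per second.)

20694 ÷ 24 = 862 full seconds, remainder 6 frames.
862 s = 0 h 14 min 22 s.
Timecode: 00:14:22:06.

00:14:22:06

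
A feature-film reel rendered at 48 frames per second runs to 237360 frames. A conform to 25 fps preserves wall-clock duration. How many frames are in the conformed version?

Target frames = source frames × (target rate / source rate) = 237360 × (25)/(48) = 237360 × 25/48 = 123625.

123625 frames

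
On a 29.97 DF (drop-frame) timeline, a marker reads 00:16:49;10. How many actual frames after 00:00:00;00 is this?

As if non-drop at 30 labels/s: (0 × 3600 + 16 × 60 + 49) × 30 + 10 = 30280.
Minute boundaries passed: 16; those not divisible by 10: 16 − 1 = 15; dropped labels = 2 × 15 = 30.
Actual frame index = 30280 − 30 = 30250.

30250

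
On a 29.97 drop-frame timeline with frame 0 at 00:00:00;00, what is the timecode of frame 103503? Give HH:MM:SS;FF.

00:57:33;17

Ten DF minutes hold 17982 frames, so frame 103503 lies in block 5 (frames 89910–107891) with 13593 frames into that block.
The block's first minute is 1800 frames and the rest 1798 each; 13593 frames reaches minute 7, so 5 × 18 + 7 × 2 = 104 labels have been skipped so far.
Adding those back, label number 103503 + 104 = 103607 at 30 labels/s is 3453 s + 17 f = 0 h 57 min 33 s frame 17, i.e. 00:57:33;17.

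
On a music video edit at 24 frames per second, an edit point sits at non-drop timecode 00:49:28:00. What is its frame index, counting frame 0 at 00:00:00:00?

Total seconds to the label: (0 × 3600 + 49 × 60 + 28) = 2968.
Frame index = 2968 × 24 + 0 = 71232.

71232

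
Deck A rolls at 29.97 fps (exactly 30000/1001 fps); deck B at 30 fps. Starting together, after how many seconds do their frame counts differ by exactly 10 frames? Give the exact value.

The gap grows by |30 − 30000/1001| = 30/1001 frames per second.
Time for a 10-frame gap: 10 ÷ (30/1001) = 1001/3 s.

1001/3 seconds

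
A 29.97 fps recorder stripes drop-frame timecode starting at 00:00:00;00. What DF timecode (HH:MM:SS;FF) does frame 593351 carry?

05:29:58;05

Ten DF minutes hold 17982 frames, so frame 593351 lies in block 32 (frames 575424–593405) with 17927 frames into that block.
The block's first minute is 1800 frames and the rest 1798 each; 17927 frames reaches minute 9, so 32 × 18 + 9 × 2 = 594 labels have been skipped so far.
Adding those back, label number 593351 + 594 = 593945 at 30 labels/s is 19798 s + 5 f = 5 h 29 min 58 s frame 5, i.e. 05:29:58;05.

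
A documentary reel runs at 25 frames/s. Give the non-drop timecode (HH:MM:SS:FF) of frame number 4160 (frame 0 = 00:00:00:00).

00:02:46:10

4160 ÷ 25 = 166 full seconds, remainder 10 frames.
166 s = 0 h 2 min 46 s.
Timecode: 00:02:46:10.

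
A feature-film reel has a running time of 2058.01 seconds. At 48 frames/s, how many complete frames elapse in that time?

98784 frames

Frames = 2058.01 × 48 = 2469612/25 ≈ 98784.4800.
Complete frames: 98784.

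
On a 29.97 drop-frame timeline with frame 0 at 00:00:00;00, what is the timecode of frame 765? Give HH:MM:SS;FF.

Ten DF minutes hold 17982 frames, so frame 765 lies in block 0 (frames 0–17981) with 765 frames into that block.
The block's first minute is 1800 frames and the rest 1798 each; 765 frames reaches minute 0, so 0 × 18 + 0 × 2 = 0 labels have been skipped so far.
Adding those back, label number 765 + 0 = 765 at 30 labels/s is 25 s + 15 f = 0 h 0 min 25 s frame 15, i.e. 00:00:25;15.

00:00:25;15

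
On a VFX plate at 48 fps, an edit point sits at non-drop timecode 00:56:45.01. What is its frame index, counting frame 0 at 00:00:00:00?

Total seconds to the label: (0 × 3600 + 56 × 60 + 45) = 3405.
Frame index = 3405 × 48 + 1 = 163441.

frame 163441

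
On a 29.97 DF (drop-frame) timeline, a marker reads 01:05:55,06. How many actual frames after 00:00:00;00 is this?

Complete 10-minute blocks: 6, each 17982 frames → 107892.
Remaining 5 whole minutes in the current block: 1800 + 4 × 1798 = 8992 frames.
Within the current minute: 55 × 30 + 6 − 2 = 1654 (labels ;00/;01 skipped at this minute). Total = 107892 + 8992 + 1654 = 118538.

118538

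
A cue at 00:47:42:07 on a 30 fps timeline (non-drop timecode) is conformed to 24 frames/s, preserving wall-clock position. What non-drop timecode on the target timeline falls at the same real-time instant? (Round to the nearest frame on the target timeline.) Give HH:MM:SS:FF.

00:47:42:06

Source frame index: (0×3600 + 47×60 + 42) × 30 + 7 = 85867.
Real time: 85867 / (30) = 85867/30 s.
Target frame: (85867/30) × (24) = 343468/5 ≈ 68693.600 → 68694.
At 24 labels/s: frame 68694 → 00:47:42:06.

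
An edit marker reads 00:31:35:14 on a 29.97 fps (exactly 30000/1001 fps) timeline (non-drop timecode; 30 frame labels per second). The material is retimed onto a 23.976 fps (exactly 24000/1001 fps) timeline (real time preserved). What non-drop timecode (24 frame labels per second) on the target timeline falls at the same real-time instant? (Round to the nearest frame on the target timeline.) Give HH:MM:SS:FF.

Source frame index: (0×3600 + 31×60 + 35) × 30 + 14 = 56864.
Real time: 56864 / (30000/1001) = 3557554/1875 s.
Target frame: (3557554/1875) × (24000/1001) = 227456/5 ≈ 45491.200 → 45491.
At 24 labels/s: frame 45491 → 00:31:35:11.

00:31:35:11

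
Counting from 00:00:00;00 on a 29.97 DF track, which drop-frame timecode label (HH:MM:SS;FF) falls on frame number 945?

00:00:31;15

Ten DF minutes hold 17982 frames, so frame 945 lies in block 0 (frames 0–17981) with 945 frames into that block.
The block's first minute is 1800 frames and the rest 1798 each; 945 frames reaches minute 0, so 0 × 18 + 0 × 2 = 0 labels have been skipped so far.
Adding those back, label number 945 + 0 = 945 at 30 labels/s is 31 s + 15 f = 0 h 0 min 31 s frame 15, i.e. 00:00:31;15.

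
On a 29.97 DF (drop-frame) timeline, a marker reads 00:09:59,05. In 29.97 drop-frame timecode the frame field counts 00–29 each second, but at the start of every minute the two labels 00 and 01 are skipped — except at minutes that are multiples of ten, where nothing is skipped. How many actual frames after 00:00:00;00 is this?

As if non-drop at 30 labels/s: (0 × 3600 + 9 × 60 + 59) × 30 + 5 = 17975.
Minute boundaries passed: 9; those not divisible by 10: 9 − 0 = 9; dropped labels = 2 × 9 = 18.
Actual frame index = 17975 − 18 = 17957.

17957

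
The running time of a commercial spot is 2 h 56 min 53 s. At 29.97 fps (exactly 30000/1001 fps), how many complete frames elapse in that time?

318071 frames

2 h 56 min 53 s = 10613 s.
Frames = 10613 × 30000/1001 = 318390000/1001 ≈ 318071.9281.
Complete frames: 318071.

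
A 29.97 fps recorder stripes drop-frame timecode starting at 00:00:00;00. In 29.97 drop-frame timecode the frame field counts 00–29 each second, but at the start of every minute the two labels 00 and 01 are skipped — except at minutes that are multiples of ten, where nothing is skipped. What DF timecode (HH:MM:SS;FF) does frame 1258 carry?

Ten DF minutes hold 17982 frames, so frame 1258 lies in block 0 (frames 0–17981) with 1258 frames into that block.
The block's first minute is 1800 frames and the rest 1798 each; 1258 frames reaches minute 0, so 0 × 18 + 0 × 2 = 0 labels have been skipped so far.
Adding those back, label number 1258 + 0 = 1258 at 30 labels/s is 41 s + 28 f = 0 h 0 min 41 s frame 28, i.e. 00:00:41;28.

00:00:41;28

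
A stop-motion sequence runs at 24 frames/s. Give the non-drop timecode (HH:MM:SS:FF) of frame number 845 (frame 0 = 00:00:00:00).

00:00:35:05

845 ÷ 24 = 35 full seconds, remainder 5 frames.
35 s = 0 h 0 min 35 s.
Timecode: 00:00:35:05.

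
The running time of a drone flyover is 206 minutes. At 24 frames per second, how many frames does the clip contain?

296640 frames

206 min = 12360 s.
Frames = 12360 × 24 = 296640.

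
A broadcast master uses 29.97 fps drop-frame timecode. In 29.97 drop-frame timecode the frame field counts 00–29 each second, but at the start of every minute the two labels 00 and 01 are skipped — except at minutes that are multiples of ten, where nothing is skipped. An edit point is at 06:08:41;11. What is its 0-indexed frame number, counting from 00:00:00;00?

662977

Complete 10-minute blocks: 36, each 17982 frames → 647352.
Remaining 8 whole minutes in the current block: 1800 + 7 × 1798 = 14386 frames.
Within the current minute: 41 × 30 + 11 − 2 = 1239 (labels ;00/;01 skipped at this minute). Total = 647352 + 14386 + 1239 = 662977.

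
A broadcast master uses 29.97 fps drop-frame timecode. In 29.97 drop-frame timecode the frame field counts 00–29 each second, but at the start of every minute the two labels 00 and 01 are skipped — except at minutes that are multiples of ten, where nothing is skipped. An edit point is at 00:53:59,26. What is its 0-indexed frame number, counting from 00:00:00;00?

Complete 10-minute blocks: 5, each 17982 frames → 89910.
Remaining 3 whole minutes in the current block: 1800 + 2 × 1798 = 5396 frames.
Within the current minute: 59 × 30 + 26 − 2 = 1794 (labels ;00/;01 skipped at this minute). Total = 89910 + 5396 + 1794 = 97100.

97100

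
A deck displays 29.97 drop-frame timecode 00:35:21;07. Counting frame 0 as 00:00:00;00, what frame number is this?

Complete 10-minute blocks: 3, each 17982 frames → 53946.
Remaining 5 whole minutes in the current block: 1800 + 4 × 1798 = 8992 frames.
Within the current minute: 21 × 30 + 7 − 2 = 635 (labels ;00/;01 skipped at this minute). Total = 53946 + 8992 + 635 = 63573.

63573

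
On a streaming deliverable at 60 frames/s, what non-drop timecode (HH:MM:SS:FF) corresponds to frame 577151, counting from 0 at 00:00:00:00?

577151 ÷ 60 = 9619 full seconds, remainder 11 frames.
9619 s = 2 h 40 min 19 s.
Timecode: 02:40:19:11.

02:40:19:11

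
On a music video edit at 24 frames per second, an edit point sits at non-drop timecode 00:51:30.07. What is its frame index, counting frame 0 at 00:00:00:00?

Total seconds to the label: (0 × 3600 + 51 × 60 + 30) = 3090.
Frame index = 3090 × 24 + 7 = 74167.

74167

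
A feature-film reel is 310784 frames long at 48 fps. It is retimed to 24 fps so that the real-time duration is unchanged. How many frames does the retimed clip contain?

155392 frames

Target frames = source frames × (target rate / source rate) = 310784 × (24)/(48) = 310784 × 1/2 = 155392.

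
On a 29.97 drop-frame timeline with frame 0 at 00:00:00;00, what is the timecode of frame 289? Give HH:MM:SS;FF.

Each 10-minute DF block holds 10 × 60 × 30 − 9 × 2 = 17982 frames. 289 ÷ 17982 → 0 full blocks, remainder 289.
Within the partial block the first minute is 1800 frames and each further minute 1798, so 0 further minute boundaries passed. Total skipped labels = 18 × 0 + 2 × 0 = 0.
Non-drop label index = 289 + 0 = 289; at 30 labels/s that is 00:00:09:19, i.e. DF 00:00:09;19.

00:00:09;19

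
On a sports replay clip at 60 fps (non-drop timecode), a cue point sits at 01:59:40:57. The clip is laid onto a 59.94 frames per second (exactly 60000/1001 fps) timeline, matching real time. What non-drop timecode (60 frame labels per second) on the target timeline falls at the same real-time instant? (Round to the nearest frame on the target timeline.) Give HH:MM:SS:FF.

01:59:33:47

Source frame index: (1×3600 + 59×60 + 40) × 60 + 57 = 430857.
Real time: 430857 / (60) = 143619/20 s.
Target frame: (143619/20) × (60000/1001) = 61551000/143 ≈ 430426.573 → 430427.
At 60 labels/s: frame 430427 → 01:59:33:47.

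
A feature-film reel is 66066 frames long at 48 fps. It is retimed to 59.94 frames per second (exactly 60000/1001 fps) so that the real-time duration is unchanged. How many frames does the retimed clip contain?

Target frames = source frames × (target rate / source rate) = 66066 × (60000/1001)/(48) = 66066 × 1250/1001 = 82500.

82500 frames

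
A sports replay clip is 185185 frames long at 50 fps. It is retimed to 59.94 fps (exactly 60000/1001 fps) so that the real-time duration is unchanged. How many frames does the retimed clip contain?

222000 frames

Target frames = source frames × (target rate / source rate) = 185185 × (60000/1001)/(50) = 185185 × 1200/1001 = 222000.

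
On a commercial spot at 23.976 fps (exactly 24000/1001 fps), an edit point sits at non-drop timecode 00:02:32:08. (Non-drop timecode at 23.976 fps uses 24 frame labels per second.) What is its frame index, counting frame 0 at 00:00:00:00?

Total seconds to the label: (0 × 3600 + 2 × 60 + 32) = 152.
Frame index = 152 × 24 + 8 = 3656.

3656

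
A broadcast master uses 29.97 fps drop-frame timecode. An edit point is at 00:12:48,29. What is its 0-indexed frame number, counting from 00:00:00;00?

23047

Complete 10-minute blocks: 1, each 17982 frames → 17982.
Remaining 2 whole minutes in the current block: 1800 + 1 × 1798 = 3598 frames.
Within the current minute: 48 × 30 + 29 − 2 = 1467 (labels ;00/;01 skipped at this minute). Total = 17982 + 3598 + 1467 = 23047.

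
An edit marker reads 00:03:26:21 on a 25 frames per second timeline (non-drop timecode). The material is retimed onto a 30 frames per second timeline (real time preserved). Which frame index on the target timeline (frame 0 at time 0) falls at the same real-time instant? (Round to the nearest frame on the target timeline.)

frame 6205

Source frame index: (0×3600 + 3×60 + 26) × 25 + 21 = 5171.
Real time: 5171 / (25) = 5171/25 s.
Target frame: (5171/25) × (30) = 31026/5 ≈ 6205.200 → 6205.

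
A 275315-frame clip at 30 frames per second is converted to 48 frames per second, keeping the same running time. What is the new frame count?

440504 frames

Target frames = source frames × (target rate / source rate) = 275315 × (48)/(30) = 275315 × 8/5 = 440504.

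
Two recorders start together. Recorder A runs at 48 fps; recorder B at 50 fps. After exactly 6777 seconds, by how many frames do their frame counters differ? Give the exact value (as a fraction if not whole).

A emits 48 × 6777 = 325296 frames; B emits 50 × 6777 = 338850.
Difference = 13554 frames; B is ahead of A.

13554 frames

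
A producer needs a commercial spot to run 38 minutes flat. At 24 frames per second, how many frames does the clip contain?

54720 frames

38 min = 2280 s.
Frames = 2280 × 24 = 54720.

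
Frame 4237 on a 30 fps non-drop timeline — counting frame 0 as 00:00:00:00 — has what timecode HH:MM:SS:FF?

00:02:21:07

4237 ÷ 30 = 141 full seconds, remainder 7 frames.
141 s = 0 h 2 min 21 s.
Timecode: 00:02:21:07.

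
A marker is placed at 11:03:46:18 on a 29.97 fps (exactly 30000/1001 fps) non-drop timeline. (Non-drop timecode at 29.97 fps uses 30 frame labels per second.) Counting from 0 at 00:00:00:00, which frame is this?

frame 1194798

Total seconds to the label: (11 × 3600 + 3 × 60 + 46) = 39826.
Frame index = 39826 × 30 + 18 = 1194798.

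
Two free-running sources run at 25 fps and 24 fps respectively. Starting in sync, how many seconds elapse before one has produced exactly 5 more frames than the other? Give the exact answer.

The gap grows by |24 − 25| = 1 frame per second.
Time for a 5-frame gap: 5 ÷ (1) = 5 s.

5 seconds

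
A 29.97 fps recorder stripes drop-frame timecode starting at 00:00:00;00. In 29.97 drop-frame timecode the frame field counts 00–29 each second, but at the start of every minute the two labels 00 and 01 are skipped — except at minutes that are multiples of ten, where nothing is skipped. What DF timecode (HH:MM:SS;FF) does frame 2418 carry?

00:01:20;20

Ten DF minutes hold 17982 frames, so frame 2418 lies in block 0 (frames 0–17981) with 2418 frames into that block.
The block's first minute is 1800 frames and the rest 1798 each; 2418 frames reaches minute 1, so 0 × 18 + 1 × 2 = 2 labels have been skipped so far.
Adding those back, label number 2418 + 2 = 2420 at 30 labels/s is 80 s + 20 f = 0 h 1 min 20 s frame 20, i.e. 00:01:20;20.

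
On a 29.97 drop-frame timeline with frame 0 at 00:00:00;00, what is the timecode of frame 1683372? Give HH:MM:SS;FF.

Each 10-minute DF block holds 10 × 60 × 30 − 9 × 2 = 17982 frames. 1683372 ÷ 17982 → 93 full blocks, remainder 11046.
Within the partial block the first minute is 1800 frames and each further minute 1798, so 6 further minute boundaries passed. Total skipped labels = 18 × 93 + 2 × 6 = 1686.
Non-drop label index = 1683372 + 1686 = 1685058; at 30 labels/s that is 15:36:08:18, i.e. DF 15:36:08;18.

15:36:08;18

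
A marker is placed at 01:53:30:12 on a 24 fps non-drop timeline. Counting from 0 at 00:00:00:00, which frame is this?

Total seconds to the label: (1 × 3600 + 53 × 60 + 30) = 6810.
Frame index = 6810 × 24 + 12 = 163452.

163452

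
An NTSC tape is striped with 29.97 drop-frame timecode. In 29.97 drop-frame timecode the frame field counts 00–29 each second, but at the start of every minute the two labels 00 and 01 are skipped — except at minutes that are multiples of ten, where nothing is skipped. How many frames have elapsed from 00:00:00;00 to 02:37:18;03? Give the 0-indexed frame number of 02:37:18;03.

282859

As if non-drop at 30 labels/s: (2 × 3600 + 37 × 60 + 18) × 30 + 3 = 283143.
Minute boundaries passed: 157; those not divisible by 10: 157 − 15 = 142; dropped labels = 2 × 142 = 284.
Actual frame index = 283143 − 284 = 282859.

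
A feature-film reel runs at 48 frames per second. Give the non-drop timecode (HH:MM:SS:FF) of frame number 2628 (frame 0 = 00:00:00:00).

2628 ÷ 48 = 54 full seconds, remainder 36 frames.
54 s = 0 h 0 min 54 s.
Timecode: 00:00:54:36.

00:00:54:36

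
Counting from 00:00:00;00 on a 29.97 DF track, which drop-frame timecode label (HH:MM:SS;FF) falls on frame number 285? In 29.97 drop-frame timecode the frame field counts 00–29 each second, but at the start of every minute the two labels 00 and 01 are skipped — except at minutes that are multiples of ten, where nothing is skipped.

00:00:09;15

Ten DF minutes hold 17982 frames, so frame 285 lies in block 0 (frames 0–17981) with 285 frames into that block.
The block's first minute is 1800 frames and the rest 1798 each; 285 frames reaches minute 0, so 0 × 18 + 0 × 2 = 0 labels have been skipped so far.
Adding those back, label number 285 + 0 = 285 at 30 labels/s is 9 s + 15 f = 0 h 0 min 9 s frame 15, i.e. 00:00:09;15.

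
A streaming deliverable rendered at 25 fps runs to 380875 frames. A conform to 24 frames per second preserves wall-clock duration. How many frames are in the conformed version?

Target frames = source frames × (target rate / source rate) = 380875 × (24)/(25) = 380875 × 24/25 = 365640.

365640 frames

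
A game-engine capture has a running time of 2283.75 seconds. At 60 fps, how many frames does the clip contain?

Frames = 2283.75 × 60 = 137025.

137025 frames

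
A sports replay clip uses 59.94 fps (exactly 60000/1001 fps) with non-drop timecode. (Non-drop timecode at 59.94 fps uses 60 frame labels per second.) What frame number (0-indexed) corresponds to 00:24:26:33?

87993

Total seconds to the label: (0 × 3600 + 24 × 60 + 26) = 1466.
Frame index = 1466 × 60 + 33 = 87993.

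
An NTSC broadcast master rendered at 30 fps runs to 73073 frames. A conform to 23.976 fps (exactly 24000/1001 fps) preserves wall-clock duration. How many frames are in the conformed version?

Target frames = source frames × (target rate / source rate) = 73073 × (24000/1001)/(30) = 73073 × 800/1001 = 58400.

58400 frames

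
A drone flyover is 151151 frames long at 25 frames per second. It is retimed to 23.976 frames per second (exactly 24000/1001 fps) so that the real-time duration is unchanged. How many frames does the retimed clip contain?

144960 frames

Target frames = source frames × (target rate / source rate) = 151151 × (24000/1001)/(25) = 151151 × 960/1001 = 144960.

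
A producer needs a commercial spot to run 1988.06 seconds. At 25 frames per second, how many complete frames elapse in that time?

Frames = 1988.06 × 25 = 99403/2 ≈ 49701.5000.
Complete frames: 49701.

49701 frames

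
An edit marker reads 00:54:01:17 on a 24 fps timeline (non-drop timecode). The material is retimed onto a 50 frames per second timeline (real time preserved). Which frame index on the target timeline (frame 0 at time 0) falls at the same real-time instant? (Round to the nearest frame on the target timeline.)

frame 162085

Source frame index: (0×3600 + 54×60 + 1) × 24 + 17 = 77801.
Real time: 77801 / (24) = 77801/24 s.
Target frame: (77801/24) × (50) = 1945025/12 ≈ 162085.417 → 162085.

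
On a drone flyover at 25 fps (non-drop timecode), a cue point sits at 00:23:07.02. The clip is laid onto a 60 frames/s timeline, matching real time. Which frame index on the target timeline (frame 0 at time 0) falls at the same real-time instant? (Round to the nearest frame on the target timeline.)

frame 83225

Source frame index: (0×3600 + 23×60 + 7) × 25 + 2 = 34677.
Real time: 34677 / (25) = 34677/25 s.
Target frame: (34677/25) × (60) = 416124/5 ≈ 83224.800 → 83225.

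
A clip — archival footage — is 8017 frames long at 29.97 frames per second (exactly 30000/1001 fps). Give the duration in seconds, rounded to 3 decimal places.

267.501 seconds

Running time = 8017 × 1001/30000 = 8025017/30000 s ≈ 267.501 s.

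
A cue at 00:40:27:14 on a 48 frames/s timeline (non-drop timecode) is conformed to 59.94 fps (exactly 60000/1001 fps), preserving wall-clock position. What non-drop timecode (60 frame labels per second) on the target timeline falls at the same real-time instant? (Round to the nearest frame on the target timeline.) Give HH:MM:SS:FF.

00:40:24:52

Source frame index: (0×3600 + 40×60 + 27) × 48 + 14 = 116510.
Real time: 116510 / (48) = 58255/24 s.
Target frame: (58255/24) × (60000/1001) = 145637500/1001 ≈ 145492.008 → 145492.
At 60 labels/s: frame 145492 → 00:40:24:52.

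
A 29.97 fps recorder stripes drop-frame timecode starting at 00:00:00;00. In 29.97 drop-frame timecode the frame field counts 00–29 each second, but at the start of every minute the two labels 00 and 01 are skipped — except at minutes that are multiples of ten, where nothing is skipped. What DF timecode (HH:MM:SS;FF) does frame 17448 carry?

00:09:42;06

Each 10-minute DF block holds 10 × 60 × 30 − 9 × 2 = 17982 frames. 17448 ÷ 17982 → 0 full blocks, remainder 17448.
Within the partial block the first minute is 1800 frames and each further minute 1798, so 9 further minute boundaries passed. Total skipped labels = 18 × 0 + 2 × 9 = 18.
Non-drop label index = 17448 + 18 = 17466; at 30 labels/s that is 00:09:42:06, i.e. DF 00:09:42;06.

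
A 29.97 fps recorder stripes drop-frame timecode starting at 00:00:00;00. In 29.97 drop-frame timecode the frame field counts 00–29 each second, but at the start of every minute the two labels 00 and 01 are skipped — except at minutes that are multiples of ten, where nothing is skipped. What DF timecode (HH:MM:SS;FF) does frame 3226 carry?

00:01:47;18

Each 10-minute DF block holds 10 × 60 × 30 − 9 × 2 = 17982 frames. 3226 ÷ 17982 → 0 full blocks, remainder 3226.
Within the partial block the first minute is 1800 frames and each further minute 1798, so 1 further minute boundary passed. Total skipped labels = 18 × 0 + 2 × 1 = 2.
Non-drop label index = 3226 + 2 = 3228; at 30 labels/s that is 00:01:47:18, i.e. DF 00:01:47;18.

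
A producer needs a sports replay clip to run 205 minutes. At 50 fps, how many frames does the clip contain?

205 min = 12300 s.
Frames = 12300 × 50 = 615000.

615000 frames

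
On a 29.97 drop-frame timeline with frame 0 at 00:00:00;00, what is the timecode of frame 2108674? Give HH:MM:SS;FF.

Each 10-minute DF block holds 10 × 60 × 30 − 9 × 2 = 17982 frames. 2108674 ÷ 17982 → 117 full blocks, remainder 4780.
Within the partial block the first minute is 1800 frames and each further minute 1798, so 2 further minute boundaries passed. Total skipped labels = 18 × 117 + 2 × 2 = 2110.
Non-drop label index = 2108674 + 2110 = 2110784; at 30 labels/s that is 19:32:39:14, i.e. DF 19:32:39;14.

19:32:39;14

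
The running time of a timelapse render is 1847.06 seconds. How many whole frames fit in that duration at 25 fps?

46176 frames

Frames = 1847.06 × 25 = 92353/2 ≈ 46176.5000.
Complete frames: 46176.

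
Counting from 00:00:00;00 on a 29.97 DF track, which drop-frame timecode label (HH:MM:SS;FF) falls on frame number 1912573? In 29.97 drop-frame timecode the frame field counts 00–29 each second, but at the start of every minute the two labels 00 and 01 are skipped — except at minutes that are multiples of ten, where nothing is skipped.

Ten DF minutes hold 17982 frames, so frame 1912573 lies in block 106 (frames 1906092–1924073) with 6481 frames into that block.
The block's first minute is 1800 frames and the rest 1798 each; 6481 frames reaches minute 3, so 106 × 18 + 3 × 2 = 1914 labels have been skipped so far.
Adding those back, label number 1912573 + 1914 = 1914487 at 30 labels/s is 63816 s + 7 f = 17 h 43 min 36 s frame 7, i.e. 17:43:36;07.

17:43:36;07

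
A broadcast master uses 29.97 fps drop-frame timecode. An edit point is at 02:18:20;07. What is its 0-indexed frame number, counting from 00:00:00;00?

248757

Complete 10-minute blocks: 13, each 17982 frames → 233766.
Remaining 8 whole minutes in the current block: 1800 + 7 × 1798 = 14386 frames.
Within the current minute: 20 × 30 + 7 − 2 = 605 (labels ;00/;01 skipped at this minute). Total = 233766 + 14386 + 605 = 248757.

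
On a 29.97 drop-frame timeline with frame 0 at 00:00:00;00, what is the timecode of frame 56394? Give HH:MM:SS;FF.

Ten DF minutes hold 17982 frames, so frame 56394 lies in block 3 (frames 53946–71927) with 2448 frames into that block.
The block's first minute is 1800 frames and the rest 1798 each; 2448 frames reaches minute 1, so 3 × 18 + 1 × 2 = 56 labels have been skipped so far.
Adding those back, label number 56394 + 56 = 56450 at 30 labels/s is 1881 s + 20 f = 0 h 31 min 21 s frame 20, i.e. 00:31:21;20.

00:31:21;20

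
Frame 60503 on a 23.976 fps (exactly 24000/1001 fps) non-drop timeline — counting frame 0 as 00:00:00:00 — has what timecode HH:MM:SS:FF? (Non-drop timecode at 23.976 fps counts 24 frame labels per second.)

60503 ÷ 24 = 2520 full seconds, remainder 23 frames.
2520 s = 0 h 42 min 0 s.
Timecode: 00:42:00:23.

00:42:00:23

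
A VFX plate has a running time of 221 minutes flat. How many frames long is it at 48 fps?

221 min = 13260 s.
Frames = 13260 × 48 = 636480.

636480 frames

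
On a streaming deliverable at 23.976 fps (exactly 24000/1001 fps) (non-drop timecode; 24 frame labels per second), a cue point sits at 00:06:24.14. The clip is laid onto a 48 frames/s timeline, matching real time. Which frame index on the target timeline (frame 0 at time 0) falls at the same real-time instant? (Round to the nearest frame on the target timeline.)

Source frame index: (0×3600 + 6×60 + 24) × 24 + 14 = 9230.
Real time: 9230 / (24000/1001) = 923923/2400 s.
Target frame: (923923/2400) × (48) = 923923/50 ≈ 18478.460 → 18478.

frame 18478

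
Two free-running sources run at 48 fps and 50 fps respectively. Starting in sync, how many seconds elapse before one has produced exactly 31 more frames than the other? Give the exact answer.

The gap grows by |50 − 48| = 2 frames per second.
Time for a 31-frame gap: 31 ÷ (2) = 15.5 s.

15.5 seconds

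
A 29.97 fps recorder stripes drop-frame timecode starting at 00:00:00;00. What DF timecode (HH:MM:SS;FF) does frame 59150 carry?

Ten DF minutes hold 17982 frames, so frame 59150 lies in block 3 (frames 53946–71927) with 5204 frames into that block.
The block's first minute is 1800 frames and the rest 1798 each; 5204 frames reaches minute 2, so 3 × 18 + 2 × 2 = 58 labels have been skipped so far.
Adding those back, label number 59150 + 58 = 59208 at 30 labels/s is 1973 s + 18 f = 0 h 32 min 53 s frame 18, i.e. 00:32:53;18.

00:32:53;18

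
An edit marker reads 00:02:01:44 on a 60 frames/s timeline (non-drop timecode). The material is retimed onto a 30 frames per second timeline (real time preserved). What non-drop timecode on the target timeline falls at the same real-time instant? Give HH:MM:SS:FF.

00:02:01:22

Source frame index: (0×3600 + 2×60 + 1) × 60 + 44 = 7304.
Real time: 7304 / (60) = 1826/15 s.
Target frame: (1826/15) × (30) = 3652.
At 30 labels/s: frame 3652 → 00:02:01:22.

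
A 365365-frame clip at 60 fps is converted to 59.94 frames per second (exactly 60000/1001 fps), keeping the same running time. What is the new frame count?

365000 frames

Target frames = source frames × (target rate / source rate) = 365365 × (60000/1001)/(60) = 365365 × 1000/1001 = 365000.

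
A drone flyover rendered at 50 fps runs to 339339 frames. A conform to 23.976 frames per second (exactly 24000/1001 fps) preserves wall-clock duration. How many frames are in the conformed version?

162720 frames

Target frames = source frames × (target rate / source rate) = 339339 × (24000/1001)/(50) = 339339 × 480/1001 = 162720.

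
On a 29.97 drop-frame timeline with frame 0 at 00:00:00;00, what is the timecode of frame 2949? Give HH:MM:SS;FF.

00:01:38;11

Ten DF minutes hold 17982 frames, so frame 2949 lies in block 0 (frames 0–17981) with 2949 frames into that block.
The block's first minute is 1800 frames and the rest 1798 each; 2949 frames reaches minute 1, so 0 × 18 + 1 × 2 = 2 labels have been skipped so far.
Adding those back, label number 2949 + 2 = 2951 at 30 labels/s is 98 s + 11 f = 0 h 1 min 38 s frame 11, i.e. 00:01:38;11.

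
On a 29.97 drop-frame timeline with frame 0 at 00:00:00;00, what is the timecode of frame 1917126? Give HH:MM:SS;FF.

Each 10-minute DF block holds 10 × 60 × 30 − 9 × 2 = 17982 frames. 1917126 ÷ 17982 → 106 full blocks, remainder 11034.
Within the partial block the first minute is 1800 frames and each further minute 1798, so 6 further minute boundaries passed. Total skipped labels = 18 × 106 + 2 × 6 = 1920.
Non-drop label index = 1917126 + 1920 = 1919046; at 30 labels/s that is 17:46:08:06, i.e. DF 17:46:08;06.

17:46:08;06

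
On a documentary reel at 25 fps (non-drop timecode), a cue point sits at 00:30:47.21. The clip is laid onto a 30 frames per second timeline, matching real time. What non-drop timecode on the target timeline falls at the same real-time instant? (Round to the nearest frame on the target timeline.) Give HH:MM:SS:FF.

00:30:47:25

Source frame index: (0×3600 + 30×60 + 47) × 25 + 21 = 46196.
Real time: 46196 / (25) = 46196/25 s.
Target frame: (46196/25) × (30) = 277176/5 ≈ 55435.200 → 55435.
At 30 labels/s: frame 55435 → 00:30:47:25.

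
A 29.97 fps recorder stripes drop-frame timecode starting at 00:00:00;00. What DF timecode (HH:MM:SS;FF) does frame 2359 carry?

00:01:18;21

Ten DF minutes hold 17982 frames, so frame 2359 lies in block 0 (frames 0–17981) with 2359 frames into that block.
The block's first minute is 1800 frames and the rest 1798 each; 2359 frames reaches minute 1, so 0 × 18 + 1 × 2 = 2 labels have been skipped so far.
Adding those back, label number 2359 + 2 = 2361 at 30 labels/s is 78 s + 21 f = 0 h 1 min 18 s frame 21, i.e. 00:01:18;21.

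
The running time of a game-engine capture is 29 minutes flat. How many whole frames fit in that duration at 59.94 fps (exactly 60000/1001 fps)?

104295 frames

29 min = 1740 s.
Frames = 1740 × 60000/1001 = 104400000/1001 ≈ 104295.7043.
Complete frames: 104295.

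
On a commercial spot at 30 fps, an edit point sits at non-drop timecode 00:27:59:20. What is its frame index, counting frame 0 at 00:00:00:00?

Total seconds to the label: (0 × 3600 + 27 × 60 + 59) = 1679.
Frame index = 1679 × 30 + 20 = 50390.

50390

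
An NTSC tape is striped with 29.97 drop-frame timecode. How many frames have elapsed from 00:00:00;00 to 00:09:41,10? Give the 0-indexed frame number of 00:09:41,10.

As if non-drop at 30 labels/s: (0 × 3600 + 9 × 60 + 41) × 30 + 10 = 17440.
Minute boundaries passed: 9; those not divisible by 10: 9 − 0 = 9; dropped labels = 2 × 9 = 18.
Actual frame index = 17440 − 18 = 17422.

17422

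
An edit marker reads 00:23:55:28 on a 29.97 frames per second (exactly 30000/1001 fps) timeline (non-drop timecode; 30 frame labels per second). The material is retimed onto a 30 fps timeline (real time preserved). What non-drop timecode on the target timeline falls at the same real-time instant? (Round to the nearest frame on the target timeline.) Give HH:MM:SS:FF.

00:23:57:11

Source frame index: (0×3600 + 23×60 + 55) × 30 + 28 = 43078.
Real time: 43078 / (30000/1001) = 21560539/15000 s.
Target frame: (21560539/15000) × (30) = 21560539/500 ≈ 43121.078 → 43121.
At 30 labels/s: frame 43121 → 00:23:57:11.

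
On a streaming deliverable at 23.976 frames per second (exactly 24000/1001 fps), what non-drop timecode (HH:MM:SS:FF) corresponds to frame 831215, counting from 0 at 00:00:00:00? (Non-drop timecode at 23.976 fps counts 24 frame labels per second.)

831215 ÷ 24 = 34633 full seconds, remainder 23 frames.
34633 s = 9 h 37 min 13 s.
Timecode: 09:37:13:23.

09:37:13:23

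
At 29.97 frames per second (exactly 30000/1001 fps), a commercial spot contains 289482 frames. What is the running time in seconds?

Running time = 289482 / (30000/1001) = 9659.0494 s.

9659.0494 seconds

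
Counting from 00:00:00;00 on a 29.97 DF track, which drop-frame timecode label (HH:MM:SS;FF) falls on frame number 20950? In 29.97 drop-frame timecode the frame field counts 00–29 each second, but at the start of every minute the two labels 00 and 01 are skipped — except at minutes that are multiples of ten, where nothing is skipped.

Each 10-minute DF block holds 10 × 60 × 30 − 9 × 2 = 17982 frames. 20950 ÷ 17982 → 1 full block, remainder 2968.
Within the partial block the first minute is 1800 frames and each further minute 1798, so 1 further minute boundary passed. Total skipped labels = 18 × 1 + 2 × 1 = 20.
Non-drop label index = 20950 + 20 = 20970; at 30 labels/s that is 00:11:39:00, i.e. DF 00:11:39;00.

00:11:39;00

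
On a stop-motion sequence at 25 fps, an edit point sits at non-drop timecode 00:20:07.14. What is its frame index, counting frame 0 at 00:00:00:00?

30189

Total seconds to the label: (0 × 3600 + 20 × 60 + 7) = 1207.
Frame index = 1207 × 25 + 14 = 30189.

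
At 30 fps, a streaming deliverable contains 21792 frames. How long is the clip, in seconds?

726.4 seconds

Running time = 21792 / (30) = 726.4 s.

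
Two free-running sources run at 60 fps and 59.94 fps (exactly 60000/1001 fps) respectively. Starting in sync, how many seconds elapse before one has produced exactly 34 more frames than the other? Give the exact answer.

17017/30 seconds

The gap grows by |60000/1001 − 60| = 60/1001 frames per second.
Time for a 34-frame gap: 34 ÷ (60/1001) = 17017/30 s.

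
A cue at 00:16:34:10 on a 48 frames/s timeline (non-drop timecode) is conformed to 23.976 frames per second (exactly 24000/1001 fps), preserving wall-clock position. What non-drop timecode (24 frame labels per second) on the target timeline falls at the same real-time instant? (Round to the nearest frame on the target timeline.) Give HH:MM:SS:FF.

00:16:33:05

Source frame index: (0×3600 + 16×60 + 34) × 48 + 10 = 47722.
Real time: 47722 / (48) = 23861/24 s.
Target frame: (23861/24) × (24000/1001) = 23861000/1001 ≈ 23837.163 → 23837.
At 24 labels/s: frame 23837 → 00:16:33:05.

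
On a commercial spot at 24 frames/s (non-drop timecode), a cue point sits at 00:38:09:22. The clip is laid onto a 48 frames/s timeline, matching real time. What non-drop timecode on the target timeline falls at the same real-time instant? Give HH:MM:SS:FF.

Source frame index: (0×3600 + 38×60 + 9) × 24 + 22 = 54958.
Real time: 54958 / (24) = 27479/12 s.
Target frame: (27479/12) × (48) = 109916.
At 48 labels/s: frame 109916 → 00:38:09:44.

00:38:09:44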